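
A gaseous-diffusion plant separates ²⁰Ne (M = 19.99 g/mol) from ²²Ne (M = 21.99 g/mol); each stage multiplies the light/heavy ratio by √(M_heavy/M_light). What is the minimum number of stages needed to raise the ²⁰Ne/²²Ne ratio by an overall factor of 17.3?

With α = √(21.99/19.99) per stage, ln α = ½ ln(1.10005) = 0.04768.
Need α^N ≥ 17.3 ⇒ N ≥ ln(17.3) / ln α = 2.851 / 0.04768 = 59.79.
So at least 60 stages are needed.

60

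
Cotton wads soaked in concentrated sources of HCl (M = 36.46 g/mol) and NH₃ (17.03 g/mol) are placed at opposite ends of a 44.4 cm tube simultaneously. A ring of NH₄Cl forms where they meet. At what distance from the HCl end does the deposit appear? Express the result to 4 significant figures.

The fronts meet when d_HCl + d_NH₃ = L with d_HCl/d_NH₃ = √(M_NH₃/M_HCl) (Graham's law). Here √(M_NH₃/M_HCl) = √(17.03/36.46) = 0.6834.
With d_HCl + d_NH₃ = 44.4 cm, d_NH₃ = 44.4/(1 + 0.6834) = 26.37 cm.
d_HCl = 44.4 − 26.37 = 18.03 cm.

18.03 cm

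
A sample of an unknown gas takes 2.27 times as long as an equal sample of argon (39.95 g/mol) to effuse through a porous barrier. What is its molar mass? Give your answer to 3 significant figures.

206 g/mol

Graham's law gives t_X/t_Ar = √(M_X/M_Ar).
2.27 = √(M_X/39.95)
M_X = 39.95 × 2.27² = 39.95 × 5.153 = 206 g/mol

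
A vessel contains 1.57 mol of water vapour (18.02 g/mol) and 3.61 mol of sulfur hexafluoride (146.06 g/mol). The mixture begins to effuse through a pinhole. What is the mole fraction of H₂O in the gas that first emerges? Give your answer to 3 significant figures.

0.553

Each component's effusion rate ∝ (its partial pressure)·(1/√M) ∝ n_i/√M_i.
So x_H₂O in the escaping gas = (n_H₂O/√M_H₂O) / Σ(n_i/√M_i)
= (1.57/√18.02) / (1.57/√18.02 + 3.61/√146.06) = 0.3698/(0.3698 + 0.2987) = 0.553.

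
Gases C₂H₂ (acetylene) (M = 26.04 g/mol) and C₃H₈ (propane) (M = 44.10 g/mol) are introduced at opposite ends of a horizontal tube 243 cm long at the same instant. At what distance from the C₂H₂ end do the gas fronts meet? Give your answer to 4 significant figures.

In equal time, each gas travels a distance ∝ its rate ∝ 1/√M, so d_C₂H₂/d_C₃H₈ = √(M_C₃H₈/M_C₂H₂) = √(44.10/26.04) = 1.301.
With d_C₂H₂ + d_C₃H₈ = 243 cm, d_C₃H₈ = 243/(1 + 1.301) = 105.6 cm.
d_C₂H₂ = 243 − 105.6 = 137.4 cm.

137.4 cm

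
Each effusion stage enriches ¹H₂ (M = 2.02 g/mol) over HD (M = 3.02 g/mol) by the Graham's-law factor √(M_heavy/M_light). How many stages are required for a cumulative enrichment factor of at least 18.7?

15

With α = √(3.02/2.02) per stage, ln α = ½ ln(1.49505) = 0.2011.
Need α^N ≥ 18.7 ⇒ N ≥ ln(18.7) / ln α = 2.929 / 0.2011 = 14.56.
Minimum whole number of stages: N = 15.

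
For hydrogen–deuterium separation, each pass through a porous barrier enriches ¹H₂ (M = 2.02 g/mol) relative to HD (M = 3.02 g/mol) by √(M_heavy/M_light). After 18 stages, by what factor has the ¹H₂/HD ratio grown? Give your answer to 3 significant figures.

After 18 stages the ratio has grown by (√(3.02/2.02))^18 = (3.02/2.02)^(18/2).
= 1.49505^9 = 37.3.

37.3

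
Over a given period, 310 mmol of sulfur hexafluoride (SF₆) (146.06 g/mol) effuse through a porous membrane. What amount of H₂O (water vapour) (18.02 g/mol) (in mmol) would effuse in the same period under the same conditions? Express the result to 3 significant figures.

Since effusion rate ∝ 1/√M, rate_H₂O/rate_SF₆ = √(M_SF₆/M_H₂O) = √(146.06/18.02) = √8.105 = 2.847.
So the amount for H₂O is 310 × 2.847 = 883 mmol.

883 mmol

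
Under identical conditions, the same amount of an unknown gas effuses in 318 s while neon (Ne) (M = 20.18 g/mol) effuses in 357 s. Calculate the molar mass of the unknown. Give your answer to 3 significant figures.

16.0 g/mol

Using Graham's law: t_X/t_Ne = √(M_X/M_Ne).
318/357 = 0.8908 = √(M_X/20.18)
M_X = 20.18 × 0.8908² = 20.18 × 0.7934 = 16.0 g/mol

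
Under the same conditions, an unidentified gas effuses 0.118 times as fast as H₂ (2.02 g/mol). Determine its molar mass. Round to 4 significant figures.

From Graham's law, rate_X/rate_H₂ = √(M_H₂/M_X).
0.118 = √(2.02/M_X)
M_X = 2.02 / 0.118² = 2.02 / 0.01392 = 145.1 g/mol

145.1 g/mol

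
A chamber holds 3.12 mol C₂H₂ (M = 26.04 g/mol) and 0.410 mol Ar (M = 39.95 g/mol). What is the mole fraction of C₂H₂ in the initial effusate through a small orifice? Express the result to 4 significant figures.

0.9041

Rate_i ∝ x_i/√M_i (Graham's law weighted by mole fraction), so the effusate composition follows n_i/√M_i.
x_C₂H₂(eff) = (n_C₂H₂/√M_C₂H₂) / (n_C₂H₂/√M_C₂H₂ + n_Ar/√M_Ar)
= (3.12/√26.04) / (3.12/√26.04 + 0.410/√39.95) = 0.6114/(0.6114 + 0.06487) = 0.9041.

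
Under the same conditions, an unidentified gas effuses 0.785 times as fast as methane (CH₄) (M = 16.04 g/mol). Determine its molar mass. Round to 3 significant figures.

26.0 g/mol

By Graham's law, rate_X/rate_CH₄ = √(M_CH₄/M_X).
0.785 = √(16.04/M_X)
M_X = 16.04 / 0.785² = 16.04 / 0.6162 = 26.0 g/mol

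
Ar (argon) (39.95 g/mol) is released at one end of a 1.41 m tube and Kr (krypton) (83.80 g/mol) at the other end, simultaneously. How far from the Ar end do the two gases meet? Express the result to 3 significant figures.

The fronts meet when d_Ar + d_Kr = L with d_Ar/d_Kr = √(M_Kr/M_Ar) (Graham's law). Here √(M_Kr/M_Ar) = √(83.80/39.95) = 1.448.
With d_Ar + d_Kr = 1.41 m, d_Kr = 1.41/(1 + 1.448) = 0.5759 m.
d_Ar = 1.41 − 0.5759 = 0.834 m.

0.834 m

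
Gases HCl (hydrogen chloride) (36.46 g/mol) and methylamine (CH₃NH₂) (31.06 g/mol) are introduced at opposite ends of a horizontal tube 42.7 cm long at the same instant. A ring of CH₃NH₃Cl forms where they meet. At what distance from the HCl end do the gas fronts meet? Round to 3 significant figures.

20.5 cm

Distances travelled in equal time are proportional to diffusion rates, so d_HCl/d_CH₃NH₂ = √(M_CH₃NH₂/M_HCl) = √(31.06/36.46) = 0.9230.
With d_HCl + d_CH₃NH₂ = 42.7 cm, d_CH₃NH₂ = 42.7/(1 + 0.9230) = 22.21 cm.
d_HCl = 42.7 − 22.21 = 20.5 cm.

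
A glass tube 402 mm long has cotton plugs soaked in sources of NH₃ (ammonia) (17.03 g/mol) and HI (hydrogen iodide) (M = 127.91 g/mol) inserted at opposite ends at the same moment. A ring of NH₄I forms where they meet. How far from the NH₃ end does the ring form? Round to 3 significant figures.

Graham's law gives d_NH₃/d_HI = rate_NH₃/rate_HI = √(M_HI/M_NH₃) = √(127.91/17.03) = 2.741.
With d_NH₃ + d_HI = 402 mm, d_HI = 402/(1 + 2.741) = 107.5 mm.
d_NH₃ = 402 − 107.5 = 295 mm.

295 mm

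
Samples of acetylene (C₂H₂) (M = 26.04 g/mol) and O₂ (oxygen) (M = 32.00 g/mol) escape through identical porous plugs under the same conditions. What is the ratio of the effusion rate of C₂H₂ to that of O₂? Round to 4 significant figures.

1.109

By Graham's law, rate_C₂H₂/rate_O₂ = √(M_O₂/M_C₂H₂) = √(32.00/26.04) = √1.229 = 1.109.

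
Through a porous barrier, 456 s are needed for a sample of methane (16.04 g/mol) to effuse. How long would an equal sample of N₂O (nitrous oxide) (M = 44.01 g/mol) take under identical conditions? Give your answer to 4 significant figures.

755.3 s

Since effusion rate ∝ 1/√M, t_N₂O/t_CH₄ = √(M_N₂O/M_CH₄) = √(44.01/16.04) = √2.744 = 1.656.
So the time for N₂O is 456 × 1.656 = 755.3 s.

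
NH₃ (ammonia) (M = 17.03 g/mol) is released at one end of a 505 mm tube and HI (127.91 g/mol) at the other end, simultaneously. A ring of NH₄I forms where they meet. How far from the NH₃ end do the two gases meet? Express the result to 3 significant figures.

Distances travelled in equal time are proportional to diffusion rates, so d_NH₃/d_HI = √(M_HI/M_NH₃) = √(127.91/17.03) = 2.741.
With d_NH₃ + d_HI = 505 mm, d_HI = 505/(1 + 2.741) = 135.0 mm.
d_NH₃ = 505 − 135.0 = 370 mm.

370 mm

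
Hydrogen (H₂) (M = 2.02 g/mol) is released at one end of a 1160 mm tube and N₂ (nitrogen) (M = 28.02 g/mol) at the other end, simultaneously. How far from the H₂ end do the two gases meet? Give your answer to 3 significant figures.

Distances travelled in equal time are proportional to diffusion rates, so d_H₂/d_N₂ = √(M_N₂/M_H₂) = √(28.02/2.02) = 3.724.
With d_H₂ + d_N₂ = 1160 mm, d_N₂ = 1160/(1 + 3.724) = 245.5 mm.
d_H₂ = 1160 − 245.5 = 914 mm.

914 mm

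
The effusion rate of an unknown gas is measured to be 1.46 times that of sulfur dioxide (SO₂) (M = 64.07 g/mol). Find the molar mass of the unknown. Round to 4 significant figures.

30.06 g/mol

Using Graham's law: rate_X/rate_SO₂ = √(M_SO₂/M_X).
1.46 = √(64.07/M_X)
M_X = 64.07 / 1.46² = 64.07 / 2.132 = 30.06 g/mol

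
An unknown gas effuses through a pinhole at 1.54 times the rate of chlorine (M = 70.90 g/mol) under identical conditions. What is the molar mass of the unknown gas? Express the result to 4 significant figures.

29.90 g/mol

From Graham's law, rate_X/rate_Cl₂ = √(M_Cl₂/M_X).
1.54 = √(70.90/M_X)
M_X = 70.90 / 1.54² = 70.90 / 2.372 = 29.90 g/mol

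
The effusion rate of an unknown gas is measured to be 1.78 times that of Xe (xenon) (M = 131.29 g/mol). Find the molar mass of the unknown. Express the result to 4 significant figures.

Using Graham's law: rate_X/rate_Xe = √(M_Xe/M_X).
1.78 = √(131.29/M_X)
M_X = 131.29 / 1.78² = 131.29 / 3.168 = 41.44 g/mol

41.44 g/mol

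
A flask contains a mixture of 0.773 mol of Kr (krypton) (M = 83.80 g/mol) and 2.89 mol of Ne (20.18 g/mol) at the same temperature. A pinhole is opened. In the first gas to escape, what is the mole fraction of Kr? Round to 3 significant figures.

Each component's effusion rate ∝ (its partial pressure)·(1/√M) ∝ n_i/√M_i.
x_Kr(eff) = (n_Kr/√M_Kr) / (n_Kr/√M_Kr + n_Ne/√M_Ne)
= (0.773/√83.80) / (0.773/√83.80 + 2.89/√20.18) = 0.08444/(0.08444 + 0.6433) = 0.116.

0.116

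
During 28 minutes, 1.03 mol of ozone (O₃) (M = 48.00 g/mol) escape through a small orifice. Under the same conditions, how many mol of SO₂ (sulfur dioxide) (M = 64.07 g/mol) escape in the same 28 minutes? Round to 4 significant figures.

Graham's law gives rate_SO₂/rate_O₃ = √(M_O₃/M_SO₂) = √(48.00/64.07) = √0.7492 = 0.8656.
So the amount for SO₂ is 1.03 × 0.8656 = 0.8915 mol.

0.8915 mol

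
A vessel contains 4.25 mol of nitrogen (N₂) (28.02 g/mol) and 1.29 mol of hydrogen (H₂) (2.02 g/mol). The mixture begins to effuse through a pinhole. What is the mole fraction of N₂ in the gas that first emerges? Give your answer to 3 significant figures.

The effusion rate of species i is ∝ p_i/√M_i ∝ n_i/√M_i.
x_N₂(eff) = (n_N₂/√M_N₂) / (n_N₂/√M_N₂ + n_H₂/√M_H₂)
= (4.25/√28.02) / (4.25/√28.02 + 1.29/√2.02) = 0.8029/(0.8029 + 0.9076) = 0.469.

0.469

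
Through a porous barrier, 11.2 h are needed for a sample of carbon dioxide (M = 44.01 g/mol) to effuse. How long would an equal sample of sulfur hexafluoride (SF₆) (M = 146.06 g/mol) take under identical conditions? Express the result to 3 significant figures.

Using Graham's law: t_SF₆/t_CO₂ = √(M_SF₆/M_CO₂) = √(146.06/44.01) = √3.319 = 1.822.
So the time for SF₆ is 11.2 × 1.822 = 20.4 h.

20.4 h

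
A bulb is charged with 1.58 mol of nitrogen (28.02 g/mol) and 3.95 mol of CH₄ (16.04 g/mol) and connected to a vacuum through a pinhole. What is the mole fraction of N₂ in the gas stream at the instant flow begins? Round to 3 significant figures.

0.232

Effusion rate of each component ∝ n_i/√M_i (partial pressure × 1/√M).
x_N₂(eff) = (n_N₂/√M_N₂) / (n_N₂/√M_N₂ + n_CH₄/√M_CH₄)
= (1.58/√28.02) / (1.58/√28.02 + 3.95/√16.04) = 0.2985/(0.2985 + 0.9863) = 0.232.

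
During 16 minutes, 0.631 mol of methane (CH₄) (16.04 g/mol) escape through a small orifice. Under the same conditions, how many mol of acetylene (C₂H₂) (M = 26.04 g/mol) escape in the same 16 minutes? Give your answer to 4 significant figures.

Using Graham's law: rate_C₂H₂/rate_CH₄ = √(M_CH₄/M_C₂H₂) = √(16.04/26.04) = √0.6160 = 0.7848.
So the amount for C₂H₂ is 0.631 × 0.7848 = 0.4952 mol.

0.4952 mol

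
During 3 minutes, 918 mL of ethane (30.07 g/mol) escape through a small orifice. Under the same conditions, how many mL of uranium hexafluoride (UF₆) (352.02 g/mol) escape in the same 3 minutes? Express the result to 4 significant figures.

Using Graham's law: rate_UF₆/rate_C₂H₆ = √(M_C₂H₆/M_UF₆) = √(30.07/352.02) = √0.08542 = 0.2923.
So the volume for UF₆ is 918 × 0.2923 = 268.3 mL.

268.3 mL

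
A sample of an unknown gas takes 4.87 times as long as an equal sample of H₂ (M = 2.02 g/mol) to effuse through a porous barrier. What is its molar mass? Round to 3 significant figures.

Graham's law gives t_X/t_H₂ = √(M_X/M_H₂).
4.87 = √(M_X/2.02)
M_X = 2.02 × 4.87² = 2.02 × 23.72 = 47.9 g/mol

47.9 g/mol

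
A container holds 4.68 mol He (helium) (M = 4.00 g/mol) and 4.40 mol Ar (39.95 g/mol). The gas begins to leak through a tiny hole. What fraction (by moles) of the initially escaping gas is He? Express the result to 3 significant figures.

Each component's effusion rate ∝ (its partial pressure)·(1/√M) ∝ n_i/√M_i.
x_He(eff) = (n_He/√M_He) / (n_He/√M_He + n_Ar/√M_Ar)
= (4.68/√4.00) / (4.68/√4.00 + 4.40/√39.95) = 2.340/(2.340 + 0.6961) = 0.771.

0.771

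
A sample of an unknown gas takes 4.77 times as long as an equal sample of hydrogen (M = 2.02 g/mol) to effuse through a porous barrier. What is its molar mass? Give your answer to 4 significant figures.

From Graham's law, t_X/t_H₂ = √(M_X/M_H₂).
4.77 = √(M_X/2.02)
M_X = 2.02 × 4.77² = 2.02 × 22.75 = 45.96 g/mol

45.96 g/mol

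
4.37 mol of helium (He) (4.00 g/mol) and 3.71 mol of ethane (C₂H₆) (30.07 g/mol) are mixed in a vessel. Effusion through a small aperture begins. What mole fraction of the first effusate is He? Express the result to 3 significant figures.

0.764

The effusion rate of species i is ∝ p_i/√M_i ∝ n_i/√M_i.
So x_He in the escaping gas = (n_He/√M_He) / Σ(n_i/√M_i)
= (4.37/√4.00) / (4.37/√4.00 + 3.71/√30.07) = 2.185/(2.185 + 0.6766) = 0.764.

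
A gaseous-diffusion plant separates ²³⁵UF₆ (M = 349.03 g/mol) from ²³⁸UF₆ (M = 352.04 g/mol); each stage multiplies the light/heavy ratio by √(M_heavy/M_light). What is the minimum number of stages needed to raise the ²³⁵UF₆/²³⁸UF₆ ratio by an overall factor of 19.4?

Single-stage factor α = √(352.04/349.03), so ln α = ½ ln(1.00862) = 0.004293.
Need α^N ≥ 19.4 ⇒ N ≥ ln(19.4) / ln α = 2.965 / 0.004293 = 690.65.
So at least 691 stages are needed.

691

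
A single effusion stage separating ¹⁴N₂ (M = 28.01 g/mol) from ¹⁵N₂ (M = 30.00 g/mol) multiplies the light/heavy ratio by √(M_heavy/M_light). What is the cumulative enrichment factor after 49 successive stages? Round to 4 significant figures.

5.374

The single-stage factor is √(M_heavy/M_light), so 49 stages give [√(30.00/28.01)]^49 = (30.00/28.01)^(49/2).
= 1.07105^(49/2) = 5.374.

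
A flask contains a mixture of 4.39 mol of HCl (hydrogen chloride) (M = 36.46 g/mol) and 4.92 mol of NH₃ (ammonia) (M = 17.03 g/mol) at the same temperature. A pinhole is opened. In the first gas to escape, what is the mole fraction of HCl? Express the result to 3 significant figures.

Rate_i ∝ x_i/√M_i (Graham's law weighted by mole fraction), so the effusate composition follows n_i/√M_i.
Mole fraction of HCl in the effusate = (n_HCl/√M_HCl) / (n_HCl/√M_HCl + n_NH₃/√M_NH₃)
= (4.39/√36.46) / (4.39/√36.46 + 4.92/√17.03) = 0.7270/(0.7270 + 1.192) = 0.379.

0.379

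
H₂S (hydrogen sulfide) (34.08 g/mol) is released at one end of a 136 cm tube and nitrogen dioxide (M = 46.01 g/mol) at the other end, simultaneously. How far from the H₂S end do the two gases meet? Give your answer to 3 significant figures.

The fronts meet when d_H₂S + d_NO₂ = L with d_H₂S/d_NO₂ = √(M_NO₂/M_H₂S) (Graham's law). Here √(M_NO₂/M_H₂S) = √(46.01/34.08) = 1.162.
With d_H₂S + d_NO₂ = 136 cm, d_NO₂ = 136/(1 + 1.162) = 62.91 cm.
d_H₂S = 136 − 62.91 = 73.1 cm.

73.1 cm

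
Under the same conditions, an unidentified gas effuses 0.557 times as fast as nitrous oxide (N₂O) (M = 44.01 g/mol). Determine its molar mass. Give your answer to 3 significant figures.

142 g/mol

From Graham's law, rate_X/rate_N₂O = √(M_N₂O/M_X).
0.557 = √(44.01/M_X)
M_X = 44.01 / 0.557² = 44.01 / 0.3102 = 142 g/mol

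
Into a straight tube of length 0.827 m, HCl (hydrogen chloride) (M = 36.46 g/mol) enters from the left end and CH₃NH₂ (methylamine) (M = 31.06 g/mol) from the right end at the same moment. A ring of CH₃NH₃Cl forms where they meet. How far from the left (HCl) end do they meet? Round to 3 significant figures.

0.397 m

Graham's law gives d_HCl/d_CH₃NH₂ = rate_HCl/rate_CH₃NH₂ = √(M_CH₃NH₂/M_HCl) = √(31.06/36.46) = 0.9230.
With d_HCl + d_CH₃NH₂ = 0.827 m, d_CH₃NH₂ = 0.827/(1 + 0.9230) = 0.4301 m.
d_HCl = 0.827 − 0.4301 = 0.397 m.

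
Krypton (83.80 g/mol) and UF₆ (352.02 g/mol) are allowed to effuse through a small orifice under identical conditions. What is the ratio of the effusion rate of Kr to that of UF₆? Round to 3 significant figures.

By Graham's law, rate_Kr/rate_UF₆ = √(M_UF₆/M_Kr) = √(352.02/83.80) = √4.201 = 2.05.

2.05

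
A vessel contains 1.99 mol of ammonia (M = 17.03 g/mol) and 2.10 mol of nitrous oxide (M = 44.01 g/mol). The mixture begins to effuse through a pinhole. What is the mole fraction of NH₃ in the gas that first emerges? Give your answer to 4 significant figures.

0.6037

Each component's effusion rate ∝ (its partial pressure)·(1/√M) ∝ n_i/√M_i.
So x_NH₃ in the escaping gas = (n_NH₃/√M_NH₃) / Σ(n_i/√M_i)
= (1.99/√17.03) / (1.99/√17.03 + 2.10/√44.01) = 0.4822/(0.4822 + 0.3166) = 0.6037.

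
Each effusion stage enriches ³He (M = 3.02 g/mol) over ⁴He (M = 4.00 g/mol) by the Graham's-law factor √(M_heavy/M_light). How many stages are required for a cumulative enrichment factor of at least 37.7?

26

Per stage α = (4.00/3.02)^(1/2) = 1.32450^0.5, giving ln α = 0.1405.
Need α^N ≥ 37.7 ⇒ N ≥ ln(37.7) / ln α = 3.630 / 0.1405 = 25.83.
Rounding up, N = 26 stages.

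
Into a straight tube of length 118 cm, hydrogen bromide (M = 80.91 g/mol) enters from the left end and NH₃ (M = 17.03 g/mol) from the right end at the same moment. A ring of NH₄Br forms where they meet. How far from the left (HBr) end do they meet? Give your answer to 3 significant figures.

The fronts meet when d_HBr + d_NH₃ = L with d_HBr/d_NH₃ = √(M_NH₃/M_HBr) (Graham's law). Here √(M_NH₃/M_HBr) = √(17.03/80.91) = 0.4588.
With d_HBr + d_NH₃ = 118 cm, d_NH₃ = 118/(1 + 0.4588) = 80.89 cm.
d_HBr = 118 − 80.89 = 37.1 cm.

37.1 cm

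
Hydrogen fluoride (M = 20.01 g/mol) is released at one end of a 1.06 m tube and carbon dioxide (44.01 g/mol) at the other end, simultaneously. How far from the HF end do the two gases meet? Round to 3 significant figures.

In equal time, each gas travels a distance ∝ its rate ∝ 1/√M, so d_HF/d_CO₂ = √(M_CO₂/M_HF) = √(44.01/20.01) = 1.483.
With d_HF + d_CO₂ = 1.06 m, d_CO₂ = 1.06/(1 + 1.483) = 0.4269 m.
d_HF = 1.06 − 0.4269 = 0.633 m.

0.633 m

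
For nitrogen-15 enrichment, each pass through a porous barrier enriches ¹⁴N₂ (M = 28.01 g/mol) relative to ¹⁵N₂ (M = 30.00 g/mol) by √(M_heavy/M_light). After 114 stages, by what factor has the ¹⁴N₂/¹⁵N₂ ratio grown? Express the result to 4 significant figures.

After 114 stages the ratio has grown by (√(30.00/28.01))^114 = (30.00/28.01)^(114/2).
= 1.07105^57 = 50.01.

50.01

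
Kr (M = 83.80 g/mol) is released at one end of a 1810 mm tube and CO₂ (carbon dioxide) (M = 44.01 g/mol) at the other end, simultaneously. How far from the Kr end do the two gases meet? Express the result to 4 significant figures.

Distances travelled in equal time are proportional to diffusion rates, so d_Kr/d_CO₂ = √(M_CO₂/M_Kr) = √(44.01/83.80) = 0.7247.
With d_Kr + d_CO₂ = 1810 mm, d_CO₂ = 1810/(1 + 0.7247) = 1049 mm.
d_Kr = 1810 − 1049 = 760.5 mm.

760.5 mm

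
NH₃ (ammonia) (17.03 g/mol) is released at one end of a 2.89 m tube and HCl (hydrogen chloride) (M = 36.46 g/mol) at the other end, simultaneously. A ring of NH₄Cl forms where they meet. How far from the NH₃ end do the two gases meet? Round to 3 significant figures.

Distances travelled in equal time are proportional to diffusion rates, so d_NH₃/d_HCl = √(M_HCl/M_NH₃) = √(36.46/17.03) = 1.463.
With d_NH₃ + d_HCl = 2.89 m, d_HCl = 2.89/(1 + 1.463) = 1.173 m.
d_NH₃ = 2.89 − 1.173 = 1.72 m.

1.72 m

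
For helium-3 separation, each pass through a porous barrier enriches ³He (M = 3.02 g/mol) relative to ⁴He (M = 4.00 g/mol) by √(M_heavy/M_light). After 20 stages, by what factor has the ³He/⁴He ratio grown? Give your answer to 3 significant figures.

The single-stage factor is √(M_heavy/M_light), so 20 stages give [√(4.00/3.02)]^20 = (4.00/3.02)^(20/2).
= 1.32450^10 = 16.6.

16.6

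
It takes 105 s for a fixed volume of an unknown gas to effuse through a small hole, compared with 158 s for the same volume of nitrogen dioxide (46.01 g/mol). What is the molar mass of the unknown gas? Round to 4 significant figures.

From Graham's law, t_X/t_NO₂ = √(M_X/M_NO₂).
105/158 = 0.6646 = √(M_X/46.01)
M_X = 46.01 × 0.6646² = 46.01 × 0.4416 = 20.32 g/mol

20.32 g/mol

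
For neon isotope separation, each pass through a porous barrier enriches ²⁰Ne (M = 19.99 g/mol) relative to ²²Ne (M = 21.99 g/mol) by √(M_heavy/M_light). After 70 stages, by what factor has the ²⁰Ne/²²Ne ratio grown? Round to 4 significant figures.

28.15

The single-stage factor is √(M_heavy/M_light), so 70 stages give [√(21.99/19.99)]^70 = (21.99/19.99)^(70/2).
= 1.10005^35 = 28.15.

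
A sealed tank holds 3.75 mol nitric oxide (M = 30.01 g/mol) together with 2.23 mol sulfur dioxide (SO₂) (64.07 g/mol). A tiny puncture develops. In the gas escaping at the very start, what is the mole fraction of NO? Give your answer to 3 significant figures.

0.711

Rate_i ∝ x_i/√M_i (Graham's law weighted by mole fraction), so the effusate composition follows n_i/√M_i.
Mole fraction of NO in the effusate = (n_NO/√M_NO) / (n_NO/√M_NO + n_SO₂/√M_SO₂)
= (3.75/√30.01) / (3.75/√30.01 + 2.23/√64.07) = 0.6845/(0.6845 + 0.2786) = 0.711.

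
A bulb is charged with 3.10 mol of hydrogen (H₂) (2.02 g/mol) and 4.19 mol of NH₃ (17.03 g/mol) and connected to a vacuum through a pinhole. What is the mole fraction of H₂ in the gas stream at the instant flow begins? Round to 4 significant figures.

The effusion rate of species i is ∝ p_i/√M_i ∝ n_i/√M_i.
Mole fraction of H₂ in the effusate = (n_H₂/√M_H₂) / (n_H₂/√M_H₂ + n_NH₃/√M_NH₃)
= (3.10/√2.02) / (3.10/√2.02 + 4.19/√17.03) = 2.181/(2.181 + 1.015) = 0.6824.

0.6824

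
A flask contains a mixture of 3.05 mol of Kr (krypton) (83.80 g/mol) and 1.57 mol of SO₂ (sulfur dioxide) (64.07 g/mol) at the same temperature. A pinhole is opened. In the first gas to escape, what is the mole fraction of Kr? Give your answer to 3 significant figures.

The effusion rate of species i is ∝ p_i/√M_i ∝ n_i/√M_i.
Mole fraction of Kr in the effusate = (n_Kr/√M_Kr) / (n_Kr/√M_Kr + n_SO₂/√M_SO₂)
= (3.05/√83.80) / (3.05/√83.80 + 1.57/√64.07) = 0.3332/(0.3332 + 0.1961) = 0.629.

0.629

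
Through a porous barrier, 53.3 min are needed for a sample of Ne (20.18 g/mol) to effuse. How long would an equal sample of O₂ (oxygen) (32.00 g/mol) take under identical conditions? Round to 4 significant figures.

Using Graham's law: t_O₂/t_Ne = √(M_O₂/M_Ne) = √(32.00/20.18) = √1.586 = 1.259.
So the time for O₂ is 53.3 × 1.259 = 67.12 min.

67.12 min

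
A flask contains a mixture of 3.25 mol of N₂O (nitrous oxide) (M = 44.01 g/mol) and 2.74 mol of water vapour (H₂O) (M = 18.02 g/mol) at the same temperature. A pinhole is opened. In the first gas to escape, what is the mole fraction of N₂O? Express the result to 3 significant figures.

The effusion rate of species i is ∝ p_i/√M_i ∝ n_i/√M_i.
Mole fraction of N₂O in the effusate = (n_N₂O/√M_N₂O) / (n_N₂O/√M_N₂O + n_H₂O/√M_H₂O)
= (3.25/√44.01) / (3.25/√44.01 + 2.74/√18.02) = 0.4899/(0.4899 + 0.6455) = 0.431.

0.431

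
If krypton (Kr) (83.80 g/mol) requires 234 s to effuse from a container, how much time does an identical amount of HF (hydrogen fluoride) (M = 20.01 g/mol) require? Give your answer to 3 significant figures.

114 s

Since effusion rate ∝ 1/√M, t_HF/t_Kr = √(M_HF/M_Kr) = √(20.01/83.80) = √0.2388 = 0.4887.
So the time for HF is 234 × 0.4887 = 114 s.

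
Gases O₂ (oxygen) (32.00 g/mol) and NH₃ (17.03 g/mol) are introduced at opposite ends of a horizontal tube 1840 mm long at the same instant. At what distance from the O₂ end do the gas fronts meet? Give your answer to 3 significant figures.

776 mm

The fronts meet when d_O₂ + d_NH₃ = L with d_O₂/d_NH₃ = √(M_NH₃/M_O₂) (Graham's law). Here √(M_NH₃/M_O₂) = √(17.03/32.00) = 0.7295.
With d_O₂ + d_NH₃ = 1840 mm, d_NH₃ = 1840/(1 + 0.7295) = 1064 mm.
d_O₂ = 1840 − 1064 = 776 mm.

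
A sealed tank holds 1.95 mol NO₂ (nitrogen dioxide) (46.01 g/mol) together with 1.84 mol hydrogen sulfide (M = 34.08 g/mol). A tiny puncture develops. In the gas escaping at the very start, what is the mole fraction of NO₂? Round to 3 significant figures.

0.477

Rate_i ∝ x_i/√M_i (Graham's law weighted by mole fraction), so the effusate composition follows n_i/√M_i.
x_NO₂(eff) = (n_NO₂/√M_NO₂) / (n_NO₂/√M_NO₂ + n_H₂S/√M_H₂S)
= (1.95/√46.01) / (1.95/√46.01 + 1.84/√34.08) = 0.2875/(0.2875 + 0.3152) = 0.477.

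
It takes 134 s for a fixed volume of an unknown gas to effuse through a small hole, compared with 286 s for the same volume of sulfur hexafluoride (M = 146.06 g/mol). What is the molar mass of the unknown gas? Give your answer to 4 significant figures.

Since effusion rate ∝ 1/√M, t_X/t_SF₆ = √(M_X/M_SF₆).
134/286 = 0.4685 = √(M_X/146.06)
M_X = 146.06 × 0.4685² = 146.06 × 0.2195 = 32.06 g/mol

32.06 g/mol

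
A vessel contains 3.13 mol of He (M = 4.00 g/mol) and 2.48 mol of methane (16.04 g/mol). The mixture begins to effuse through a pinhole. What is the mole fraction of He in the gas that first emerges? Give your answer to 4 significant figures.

0.7165

Effusion rate of each component ∝ n_i/√M_i (partial pressure × 1/√M).
Mole fraction of He in the effusate = (n_He/√M_He) / (n_He/√M_He + n_CH₄/√M_CH₄)
= (3.13/√4.00) / (3.13/√4.00 + 2.48/√16.04) = 1.565/(1.565 + 0.6192) = 0.7165.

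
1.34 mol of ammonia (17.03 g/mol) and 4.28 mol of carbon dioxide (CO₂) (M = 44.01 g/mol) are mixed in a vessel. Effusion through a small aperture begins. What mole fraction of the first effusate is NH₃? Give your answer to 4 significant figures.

0.3348

The effusion rate of species i is ∝ p_i/√M_i ∝ n_i/√M_i.
x_NH₃(eff) = (n_NH₃/√M_NH₃) / (n_NH₃/√M_NH₃ + n_CO₂/√M_CO₂)
= (1.34/√17.03) / (1.34/√17.03 + 4.28/√44.01) = 0.3247/(0.3247 + 0.6452) = 0.3348.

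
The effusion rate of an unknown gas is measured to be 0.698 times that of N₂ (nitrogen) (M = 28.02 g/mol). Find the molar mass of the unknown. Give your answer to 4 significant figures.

57.51 g/mol

Graham's law gives rate_X/rate_N₂ = √(M_N₂/M_X).
0.698 = √(28.02/M_X)
M_X = 28.02 / 0.698² = 28.02 / 0.4872 = 57.51 g/mol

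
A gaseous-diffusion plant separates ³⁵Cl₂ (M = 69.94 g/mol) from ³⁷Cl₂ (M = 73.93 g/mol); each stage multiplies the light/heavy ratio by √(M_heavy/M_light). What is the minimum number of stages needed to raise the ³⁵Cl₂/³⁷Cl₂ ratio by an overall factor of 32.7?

Single-stage factor α = √(73.93/69.94), so ln α = ½ ln(1.05705) = 0.02774.
Need α^N ≥ 32.7 ⇒ N ≥ ln(32.7) / ln α = 3.487 / 0.02774 = 125.71.
So at least 126 stages are needed.

126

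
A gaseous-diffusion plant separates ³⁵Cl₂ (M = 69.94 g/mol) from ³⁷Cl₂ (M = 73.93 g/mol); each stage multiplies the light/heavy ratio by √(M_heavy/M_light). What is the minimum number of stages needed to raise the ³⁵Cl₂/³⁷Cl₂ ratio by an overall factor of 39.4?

133

Per stage α = (73.93/69.94)^(1/2) = 1.05705^0.5, giving ln α = 0.02774.
Need α^N ≥ 39.4 ⇒ N ≥ ln(39.4) / ln α = 3.674 / 0.02774 = 132.43.
So at least 133 stages are needed.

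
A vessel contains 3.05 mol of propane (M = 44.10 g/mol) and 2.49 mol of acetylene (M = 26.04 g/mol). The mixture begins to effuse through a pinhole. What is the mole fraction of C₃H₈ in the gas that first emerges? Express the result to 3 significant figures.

0.485

Each component's effusion rate ∝ (its partial pressure)·(1/√M) ∝ n_i/√M_i.
Mole fraction of C₃H₈ in the effusate = (n_C₃H₈/√M_C₃H₈) / (n_C₃H₈/√M_C₃H₈ + n_C₂H₂/√M_C₂H₂)
= (3.05/√44.10) / (3.05/√44.10 + 2.49/√26.04) = 0.4593/(0.4593 + 0.4880) = 0.485.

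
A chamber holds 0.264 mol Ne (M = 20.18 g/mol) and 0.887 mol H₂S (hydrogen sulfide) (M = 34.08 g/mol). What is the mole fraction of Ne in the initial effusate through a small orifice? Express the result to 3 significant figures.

Effusion rate of each component ∝ n_i/√M_i (partial pressure × 1/√M).
So x_Ne in the escaping gas = (n_Ne/√M_Ne) / Σ(n_i/√M_i)
= (0.264/√20.18) / (0.264/√20.18 + 0.887/√34.08) = 0.05877/(0.05877 + 0.1519) = 0.279.

0.279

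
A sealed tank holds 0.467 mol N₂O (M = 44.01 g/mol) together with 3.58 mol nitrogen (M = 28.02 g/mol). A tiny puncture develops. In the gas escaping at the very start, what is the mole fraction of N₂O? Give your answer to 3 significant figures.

Rate_i ∝ x_i/√M_i (Graham's law weighted by mole fraction), so the effusate composition follows n_i/√M_i.
Mole fraction of N₂O in the effusate = (n_N₂O/√M_N₂O) / (n_N₂O/√M_N₂O + n_N₂/√M_N₂)
= (0.467/√44.01) / (0.467/√44.01 + 3.58/√28.02) = 0.07039/(0.07039 + 0.6763) = 0.0943.

0.0943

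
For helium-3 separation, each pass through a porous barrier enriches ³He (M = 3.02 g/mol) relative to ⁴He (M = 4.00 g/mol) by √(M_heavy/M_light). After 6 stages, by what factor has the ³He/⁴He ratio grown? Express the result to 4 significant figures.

2.324

The single-stage factor is √(M_heavy/M_light), so 6 stages give [√(4.00/3.02)]^6 = (4.00/3.02)^(6/2).
= 1.32450^3 = 2.324.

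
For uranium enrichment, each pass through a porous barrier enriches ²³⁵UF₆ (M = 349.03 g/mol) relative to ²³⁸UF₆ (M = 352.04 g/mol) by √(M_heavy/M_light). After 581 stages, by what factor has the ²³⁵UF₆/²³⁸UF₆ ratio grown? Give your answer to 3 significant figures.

Each stage multiplies the ratio by α = √(352.04/349.03), so after 581 stages the overall factor is α^581 = (352.04/349.03)^(581/2).
= 1.00862^(581/2) = 12.1.

12.1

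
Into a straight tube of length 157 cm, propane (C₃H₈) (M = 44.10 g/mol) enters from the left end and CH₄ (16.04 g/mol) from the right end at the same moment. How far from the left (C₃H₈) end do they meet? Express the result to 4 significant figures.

Distances travelled in equal time are proportional to diffusion rates, so d_C₃H₈/d_CH₄ = √(M_CH₄/M_C₃H₈) = √(16.04/44.10) = 0.6031.
With d_C₃H₈ + d_CH₄ = 157 cm, d_CH₄ = 157/(1 + 0.6031) = 97.94 cm.
d_C₃H₈ = 157 − 97.94 = 59.06 cm.

59.06 cm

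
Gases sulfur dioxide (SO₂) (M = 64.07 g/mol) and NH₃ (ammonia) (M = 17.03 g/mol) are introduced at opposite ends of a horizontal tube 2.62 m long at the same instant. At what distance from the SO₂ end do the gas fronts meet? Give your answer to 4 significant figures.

The fronts meet when d_SO₂ + d_NH₃ = L with d_SO₂/d_NH₃ = √(M_NH₃/M_SO₂) (Graham's law). Here √(M_NH₃/M_SO₂) = √(17.03/64.07) = 0.5156.
With d_SO₂ + d_NH₃ = 2.62 m, d_NH₃ = 2.62/(1 + 0.5156) = 1.729 m.
d_SO₂ = 2.62 − 1.729 = 0.8913 m.

0.8913 m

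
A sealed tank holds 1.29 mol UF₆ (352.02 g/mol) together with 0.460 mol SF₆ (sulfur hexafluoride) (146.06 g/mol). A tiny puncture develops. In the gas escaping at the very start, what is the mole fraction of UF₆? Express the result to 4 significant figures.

Effusion rate of each component ∝ n_i/√M_i (partial pressure × 1/√M).
x_UF₆(eff) = (n_UF₆/√M_UF₆) / (n_UF₆/√M_UF₆ + n_SF₆/√M_SF₆)
= (1.29/√352.02) / (1.29/√352.02 + 0.460/√146.06) = 0.06876/(0.06876 + 0.03806) = 0.6437.

0.6437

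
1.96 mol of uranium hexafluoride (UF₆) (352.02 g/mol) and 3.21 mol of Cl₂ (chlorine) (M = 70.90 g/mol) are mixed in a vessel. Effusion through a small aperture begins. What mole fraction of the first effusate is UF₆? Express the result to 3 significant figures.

0.215

Rate_i ∝ x_i/√M_i (Graham's law weighted by mole fraction), so the effusate composition follows n_i/√M_i.
x_UF₆(eff) = (n_UF₆/√M_UF₆) / (n_UF₆/√M_UF₆ + n_Cl₂/√M_Cl₂)
= (1.96/√352.02) / (1.96/√352.02 + 3.21/√70.90) = 0.1045/(0.1045 + 0.3812) = 0.215.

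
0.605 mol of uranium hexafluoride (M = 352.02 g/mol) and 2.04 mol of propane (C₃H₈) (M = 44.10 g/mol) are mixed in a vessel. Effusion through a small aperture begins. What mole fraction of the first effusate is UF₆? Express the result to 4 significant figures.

0.09500

The effusion rate of species i is ∝ p_i/√M_i ∝ n_i/√M_i.
Mole fraction of UF₆ in the effusate = (n_UF₆/√M_UF₆) / (n_UF₆/√M_UF₆ + n_C₃H₈/√M_C₃H₈)
= (0.605/√352.02) / (0.605/√352.02 + 2.04/√44.10) = 0.03225/(0.03225 + 0.3072) = 0.09500.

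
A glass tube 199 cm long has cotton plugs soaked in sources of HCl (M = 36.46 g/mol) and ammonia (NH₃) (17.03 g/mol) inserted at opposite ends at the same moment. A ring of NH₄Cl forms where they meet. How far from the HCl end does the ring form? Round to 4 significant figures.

80.79 cm

The fronts meet when d_HCl + d_NH₃ = L with d_HCl/d_NH₃ = √(M_NH₃/M_HCl) (Graham's law). Here √(M_NH₃/M_HCl) = √(17.03/36.46) = 0.6834.
With d_HCl + d_NH₃ = 199 cm, d_NH₃ = 199/(1 + 0.6834) = 118.2 cm.
d_HCl = 199 − 118.2 = 80.79 cm.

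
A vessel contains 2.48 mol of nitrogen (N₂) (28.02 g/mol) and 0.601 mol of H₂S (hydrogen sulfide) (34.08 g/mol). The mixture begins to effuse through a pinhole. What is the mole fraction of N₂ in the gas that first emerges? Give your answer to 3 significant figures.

Effusion rate of each component ∝ n_i/√M_i (partial pressure × 1/√M).
Mole fraction of N₂ in the effusate = (n_N₂/√M_N₂) / (n_N₂/√M_N₂ + n_H₂S/√M_H₂S)
= (2.48/√28.02) / (2.48/√28.02 + 0.601/√34.08) = 0.4685/(0.4685 + 0.1029) = 0.820.

0.820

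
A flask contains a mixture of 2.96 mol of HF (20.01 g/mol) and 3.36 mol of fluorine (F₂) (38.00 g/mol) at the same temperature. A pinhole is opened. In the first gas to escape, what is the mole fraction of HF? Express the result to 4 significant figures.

Rate_i ∝ x_i/√M_i (Graham's law weighted by mole fraction), so the effusate composition follows n_i/√M_i.
Mole fraction of HF in the effusate = (n_HF/√M_HF) / (n_HF/√M_HF + n_F₂/√M_F₂)
= (2.96/√20.01) / (2.96/√20.01 + 3.36/√38.00) = 0.6617/(0.6617 + 0.5451) = 0.5483.

0.5483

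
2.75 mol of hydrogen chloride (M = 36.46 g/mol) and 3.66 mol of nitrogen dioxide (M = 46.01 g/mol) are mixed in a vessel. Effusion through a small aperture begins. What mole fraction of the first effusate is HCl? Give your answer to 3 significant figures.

The effusion rate of species i is ∝ p_i/√M_i ∝ n_i/√M_i.
x_HCl(eff) = (n_HCl/√M_HCl) / (n_HCl/√M_HCl + n_NO₂/√M_NO₂)
= (2.75/√36.46) / (2.75/√36.46 + 3.66/√46.01) = 0.4554/(0.4554 + 0.5396) = 0.458.

0.458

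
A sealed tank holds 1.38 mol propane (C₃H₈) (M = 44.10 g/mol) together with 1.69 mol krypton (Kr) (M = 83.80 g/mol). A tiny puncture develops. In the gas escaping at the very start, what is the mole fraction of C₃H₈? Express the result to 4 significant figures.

The effusion rate of species i is ∝ p_i/√M_i ∝ n_i/√M_i.
x_C₃H₈(eff) = (n_C₃H₈/√M_C₃H₈) / (n_C₃H₈/√M_C₃H₈ + n_Kr/√M_Kr)
= (1.38/√44.10) / (1.38/√44.10 + 1.69/√83.80) = 0.2078/(0.2078 + 0.1846) = 0.5296.

0.5296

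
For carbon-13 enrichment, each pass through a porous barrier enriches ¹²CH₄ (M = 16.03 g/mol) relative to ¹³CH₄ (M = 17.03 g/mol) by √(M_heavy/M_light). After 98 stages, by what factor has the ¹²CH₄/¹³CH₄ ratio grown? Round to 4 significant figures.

After 98 stages the ratio has grown by (√(17.03/16.03))^98 = (17.03/16.03)^(98/2).
= 1.06238^49 = 19.40.

19.40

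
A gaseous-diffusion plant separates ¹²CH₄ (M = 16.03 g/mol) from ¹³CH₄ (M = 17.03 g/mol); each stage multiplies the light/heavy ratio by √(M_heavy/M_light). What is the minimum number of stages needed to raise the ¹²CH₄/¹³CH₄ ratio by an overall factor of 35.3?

118

With α = √(17.03/16.03) per stage, ln α = ½ ln(1.06238) = 0.03026.
Need α^N ≥ 35.3 ⇒ N ≥ ln(35.3) / ln α = 3.564 / 0.03026 = 117.79.
Minimum whole number of stages: N = 118.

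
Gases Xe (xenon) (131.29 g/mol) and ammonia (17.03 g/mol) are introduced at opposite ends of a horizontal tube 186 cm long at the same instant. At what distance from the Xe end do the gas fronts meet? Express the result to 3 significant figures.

49.3 cm

The fronts meet when d_Xe + d_NH₃ = L with d_Xe/d_NH₃ = √(M_NH₃/M_Xe) (Graham's law). Here √(M_NH₃/M_Xe) = √(17.03/131.29) = 0.3602.
With d_Xe + d_NH₃ = 186 cm, d_NH₃ = 186/(1 + 0.3602) = 136.7 cm.
d_Xe = 186 − 136.7 = 49.3 cm.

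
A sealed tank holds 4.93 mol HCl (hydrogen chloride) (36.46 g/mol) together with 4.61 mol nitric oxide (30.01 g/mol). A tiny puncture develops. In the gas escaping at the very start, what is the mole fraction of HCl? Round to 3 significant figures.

0.492

Effusion rate of each component ∝ n_i/√M_i (partial pressure × 1/√M).
x_HCl(eff) = (n_HCl/√M_HCl) / (n_HCl/√M_HCl + n_NO/√M_NO)
= (4.93/√36.46) / (4.93/√36.46 + 4.61/√30.01) = 0.8165/(0.8165 + 0.8415) = 0.492.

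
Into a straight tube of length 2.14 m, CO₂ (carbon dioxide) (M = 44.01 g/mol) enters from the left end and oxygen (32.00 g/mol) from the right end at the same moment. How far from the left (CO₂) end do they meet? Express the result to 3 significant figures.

0.985 m

Graham's law gives d_CO₂/d_O₂ = rate_CO₂/rate_O₂ = √(M_O₂/M_CO₂) = √(32.00/44.01) = 0.8527.
With d_CO₂ + d_O₂ = 2.14 m, d_O₂ = 2.14/(1 + 0.8527) = 1.155 m.
d_CO₂ = 2.14 − 1.155 = 0.985 m.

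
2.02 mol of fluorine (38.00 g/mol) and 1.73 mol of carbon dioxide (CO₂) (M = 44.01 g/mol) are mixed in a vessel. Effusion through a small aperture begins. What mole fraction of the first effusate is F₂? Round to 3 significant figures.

Effusion rate of each component ∝ n_i/√M_i (partial pressure × 1/√M).
Mole fraction of F₂ in the effusate = (n_F₂/√M_F₂) / (n_F₂/√M_F₂ + n_CO₂/√M_CO₂)
= (2.02/√38.00) / (2.02/√38.00 + 1.73/√44.01) = 0.3277/(0.3277 + 0.2608) = 0.557.

0.557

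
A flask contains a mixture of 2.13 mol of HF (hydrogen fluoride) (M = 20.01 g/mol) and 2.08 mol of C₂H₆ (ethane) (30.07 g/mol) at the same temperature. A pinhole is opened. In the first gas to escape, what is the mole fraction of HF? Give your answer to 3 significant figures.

0.557

Effusion rate of each component ∝ n_i/√M_i (partial pressure × 1/√M).
So x_HF in the escaping gas = (n_HF/√M_HF) / Σ(n_i/√M_i)
= (2.13/√20.01) / (2.13/√20.01 + 2.08/√30.07) = 0.4762/(0.4762 + 0.3793) = 0.557.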